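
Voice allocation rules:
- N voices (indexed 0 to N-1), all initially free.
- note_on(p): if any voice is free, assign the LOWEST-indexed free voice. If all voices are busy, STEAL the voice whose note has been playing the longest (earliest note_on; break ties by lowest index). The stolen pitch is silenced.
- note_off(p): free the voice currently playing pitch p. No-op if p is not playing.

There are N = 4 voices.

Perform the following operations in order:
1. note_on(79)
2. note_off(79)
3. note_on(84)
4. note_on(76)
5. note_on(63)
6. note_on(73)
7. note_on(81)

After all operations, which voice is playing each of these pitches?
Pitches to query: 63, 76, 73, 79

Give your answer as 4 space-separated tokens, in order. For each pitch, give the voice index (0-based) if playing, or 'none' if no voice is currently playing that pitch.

Op 1: note_on(79): voice 0 is free -> assigned | voices=[79 - - -]
Op 2: note_off(79): free voice 0 | voices=[- - - -]
Op 3: note_on(84): voice 0 is free -> assigned | voices=[84 - - -]
Op 4: note_on(76): voice 1 is free -> assigned | voices=[84 76 - -]
Op 5: note_on(63): voice 2 is free -> assigned | voices=[84 76 63 -]
Op 6: note_on(73): voice 3 is free -> assigned | voices=[84 76 63 73]
Op 7: note_on(81): all voices busy, STEAL voice 0 (pitch 84, oldest) -> assign | voices=[81 76 63 73]

Answer: 2 1 3 none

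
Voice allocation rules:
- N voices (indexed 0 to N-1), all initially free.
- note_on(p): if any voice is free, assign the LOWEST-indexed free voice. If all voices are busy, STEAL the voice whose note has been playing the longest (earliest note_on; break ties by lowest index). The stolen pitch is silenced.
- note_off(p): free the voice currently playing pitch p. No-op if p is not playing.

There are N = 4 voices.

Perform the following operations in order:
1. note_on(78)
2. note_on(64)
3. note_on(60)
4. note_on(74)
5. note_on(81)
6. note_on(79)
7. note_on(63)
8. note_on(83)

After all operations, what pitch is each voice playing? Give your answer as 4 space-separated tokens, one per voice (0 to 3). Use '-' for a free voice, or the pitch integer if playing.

Op 1: note_on(78): voice 0 is free -> assigned | voices=[78 - - -]
Op 2: note_on(64): voice 1 is free -> assigned | voices=[78 64 - -]
Op 3: note_on(60): voice 2 is free -> assigned | voices=[78 64 60 -]
Op 4: note_on(74): voice 3 is free -> assigned | voices=[78 64 60 74]
Op 5: note_on(81): all voices busy, STEAL voice 0 (pitch 78, oldest) -> assign | voices=[81 64 60 74]
Op 6: note_on(79): all voices busy, STEAL voice 1 (pitch 64, oldest) -> assign | voices=[81 79 60 74]
Op 7: note_on(63): all voices busy, STEAL voice 2 (pitch 60, oldest) -> assign | voices=[81 79 63 74]
Op 8: note_on(83): all voices busy, STEAL voice 3 (pitch 74, oldest) -> assign | voices=[81 79 63 83]

Answer: 81 79 63 83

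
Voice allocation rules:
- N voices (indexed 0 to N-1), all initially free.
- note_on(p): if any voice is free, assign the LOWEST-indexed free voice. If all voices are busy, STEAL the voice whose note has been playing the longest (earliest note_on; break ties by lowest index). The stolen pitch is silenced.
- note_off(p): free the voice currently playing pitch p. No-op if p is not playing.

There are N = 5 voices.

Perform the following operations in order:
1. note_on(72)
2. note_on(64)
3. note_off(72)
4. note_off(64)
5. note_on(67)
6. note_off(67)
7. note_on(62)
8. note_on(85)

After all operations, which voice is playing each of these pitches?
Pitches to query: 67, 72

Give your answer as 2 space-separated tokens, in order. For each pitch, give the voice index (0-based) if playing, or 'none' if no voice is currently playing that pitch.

Answer: none none

Derivation:
Op 1: note_on(72): voice 0 is free -> assigned | voices=[72 - - - -]
Op 2: note_on(64): voice 1 is free -> assigned | voices=[72 64 - - -]
Op 3: note_off(72): free voice 0 | voices=[- 64 - - -]
Op 4: note_off(64): free voice 1 | voices=[- - - - -]
Op 5: note_on(67): voice 0 is free -> assigned | voices=[67 - - - -]
Op 6: note_off(67): free voice 0 | voices=[- - - - -]
Op 7: note_on(62): voice 0 is free -> assigned | voices=[62 - - - -]
Op 8: note_on(85): voice 1 is free -> assigned | voices=[62 85 - - -]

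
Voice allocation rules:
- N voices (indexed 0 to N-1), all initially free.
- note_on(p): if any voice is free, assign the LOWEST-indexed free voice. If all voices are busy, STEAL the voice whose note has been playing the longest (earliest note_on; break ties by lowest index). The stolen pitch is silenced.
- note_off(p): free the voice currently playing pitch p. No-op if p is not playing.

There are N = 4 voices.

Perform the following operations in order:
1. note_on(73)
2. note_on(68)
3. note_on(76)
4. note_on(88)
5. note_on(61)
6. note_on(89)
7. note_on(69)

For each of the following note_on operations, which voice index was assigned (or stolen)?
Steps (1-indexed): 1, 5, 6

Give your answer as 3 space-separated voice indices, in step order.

Answer: 0 0 1

Derivation:
Op 1: note_on(73): voice 0 is free -> assigned | voices=[73 - - -]
Op 2: note_on(68): voice 1 is free -> assigned | voices=[73 68 - -]
Op 3: note_on(76): voice 2 is free -> assigned | voices=[73 68 76 -]
Op 4: note_on(88): voice 3 is free -> assigned | voices=[73 68 76 88]
Op 5: note_on(61): all voices busy, STEAL voice 0 (pitch 73, oldest) -> assign | voices=[61 68 76 88]
Op 6: note_on(89): all voices busy, STEAL voice 1 (pitch 68, oldest) -> assign | voices=[61 89 76 88]
Op 7: note_on(69): all voices busy, STEAL voice 2 (pitch 76, oldest) -> assign | voices=[61 89 69 88]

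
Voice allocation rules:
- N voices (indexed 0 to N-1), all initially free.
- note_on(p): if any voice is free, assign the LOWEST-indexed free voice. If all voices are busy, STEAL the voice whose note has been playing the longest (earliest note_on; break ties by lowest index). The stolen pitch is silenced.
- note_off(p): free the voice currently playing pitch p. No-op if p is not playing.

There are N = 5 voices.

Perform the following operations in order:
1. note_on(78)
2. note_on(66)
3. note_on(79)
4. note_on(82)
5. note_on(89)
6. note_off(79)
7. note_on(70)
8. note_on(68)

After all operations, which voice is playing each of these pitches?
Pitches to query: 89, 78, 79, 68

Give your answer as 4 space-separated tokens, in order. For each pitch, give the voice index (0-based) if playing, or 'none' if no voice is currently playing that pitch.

Answer: 4 none none 0

Derivation:
Op 1: note_on(78): voice 0 is free -> assigned | voices=[78 - - - -]
Op 2: note_on(66): voice 1 is free -> assigned | voices=[78 66 - - -]
Op 3: note_on(79): voice 2 is free -> assigned | voices=[78 66 79 - -]
Op 4: note_on(82): voice 3 is free -> assigned | voices=[78 66 79 82 -]
Op 5: note_on(89): voice 4 is free -> assigned | voices=[78 66 79 82 89]
Op 6: note_off(79): free voice 2 | voices=[78 66 - 82 89]
Op 7: note_on(70): voice 2 is free -> assigned | voices=[78 66 70 82 89]
Op 8: note_on(68): all voices busy, STEAL voice 0 (pitch 78, oldest) -> assign | voices=[68 66 70 82 89]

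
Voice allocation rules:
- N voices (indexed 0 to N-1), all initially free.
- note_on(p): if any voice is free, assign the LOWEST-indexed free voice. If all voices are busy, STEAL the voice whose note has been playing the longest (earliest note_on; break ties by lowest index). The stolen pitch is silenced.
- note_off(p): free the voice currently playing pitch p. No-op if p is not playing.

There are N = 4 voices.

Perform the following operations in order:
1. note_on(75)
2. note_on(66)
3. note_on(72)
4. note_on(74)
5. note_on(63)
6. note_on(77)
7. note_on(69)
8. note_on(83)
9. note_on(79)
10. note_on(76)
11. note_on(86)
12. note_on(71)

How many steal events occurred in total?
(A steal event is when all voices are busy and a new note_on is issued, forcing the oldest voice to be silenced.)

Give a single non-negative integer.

Op 1: note_on(75): voice 0 is free -> assigned | voices=[75 - - -]
Op 2: note_on(66): voice 1 is free -> assigned | voices=[75 66 - -]
Op 3: note_on(72): voice 2 is free -> assigned | voices=[75 66 72 -]
Op 4: note_on(74): voice 3 is free -> assigned | voices=[75 66 72 74]
Op 5: note_on(63): all voices busy, STEAL voice 0 (pitch 75, oldest) -> assign | voices=[63 66 72 74]
Op 6: note_on(77): all voices busy, STEAL voice 1 (pitch 66, oldest) -> assign | voices=[63 77 72 74]
Op 7: note_on(69): all voices busy, STEAL voice 2 (pitch 72, oldest) -> assign | voices=[63 77 69 74]
Op 8: note_on(83): all voices busy, STEAL voice 3 (pitch 74, oldest) -> assign | voices=[63 77 69 83]
Op 9: note_on(79): all voices busy, STEAL voice 0 (pitch 63, oldest) -> assign | voices=[79 77 69 83]
Op 10: note_on(76): all voices busy, STEAL voice 1 (pitch 77, oldest) -> assign | voices=[79 76 69 83]
Op 11: note_on(86): all voices busy, STEAL voice 2 (pitch 69, oldest) -> assign | voices=[79 76 86 83]
Op 12: note_on(71): all voices busy, STEAL voice 3 (pitch 83, oldest) -> assign | voices=[79 76 86 71]

Answer: 8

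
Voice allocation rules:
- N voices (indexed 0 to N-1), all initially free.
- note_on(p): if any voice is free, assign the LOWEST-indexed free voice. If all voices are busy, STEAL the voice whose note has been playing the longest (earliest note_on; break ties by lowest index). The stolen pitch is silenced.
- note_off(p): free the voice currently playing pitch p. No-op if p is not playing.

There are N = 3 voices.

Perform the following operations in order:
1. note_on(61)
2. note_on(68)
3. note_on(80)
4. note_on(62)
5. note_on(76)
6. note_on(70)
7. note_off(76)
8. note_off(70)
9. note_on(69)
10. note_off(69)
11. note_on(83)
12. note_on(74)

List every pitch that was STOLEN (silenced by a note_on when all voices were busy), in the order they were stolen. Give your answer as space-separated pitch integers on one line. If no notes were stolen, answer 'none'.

Op 1: note_on(61): voice 0 is free -> assigned | voices=[61 - -]
Op 2: note_on(68): voice 1 is free -> assigned | voices=[61 68 -]
Op 3: note_on(80): voice 2 is free -> assigned | voices=[61 68 80]
Op 4: note_on(62): all voices busy, STEAL voice 0 (pitch 61, oldest) -> assign | voices=[62 68 80]
Op 5: note_on(76): all voices busy, STEAL voice 1 (pitch 68, oldest) -> assign | voices=[62 76 80]
Op 6: note_on(70): all voices busy, STEAL voice 2 (pitch 80, oldest) -> assign | voices=[62 76 70]
Op 7: note_off(76): free voice 1 | voices=[62 - 70]
Op 8: note_off(70): free voice 2 | voices=[62 - -]
Op 9: note_on(69): voice 1 is free -> assigned | voices=[62 69 -]
Op 10: note_off(69): free voice 1 | voices=[62 - -]
Op 11: note_on(83): voice 1 is free -> assigned | voices=[62 83 -]
Op 12: note_on(74): voice 2 is free -> assigned | voices=[62 83 74]

Answer: 61 68 80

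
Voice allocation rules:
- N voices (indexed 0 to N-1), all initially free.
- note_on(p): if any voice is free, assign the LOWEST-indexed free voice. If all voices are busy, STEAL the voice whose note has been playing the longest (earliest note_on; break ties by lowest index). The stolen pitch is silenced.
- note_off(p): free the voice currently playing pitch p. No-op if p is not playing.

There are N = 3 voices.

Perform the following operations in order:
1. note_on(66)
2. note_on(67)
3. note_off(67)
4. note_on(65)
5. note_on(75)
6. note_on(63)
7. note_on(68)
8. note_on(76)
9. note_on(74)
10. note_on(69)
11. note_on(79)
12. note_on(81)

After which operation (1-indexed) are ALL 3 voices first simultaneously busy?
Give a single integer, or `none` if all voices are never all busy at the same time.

Op 1: note_on(66): voice 0 is free -> assigned | voices=[66 - -]
Op 2: note_on(67): voice 1 is free -> assigned | voices=[66 67 -]
Op 3: note_off(67): free voice 1 | voices=[66 - -]
Op 4: note_on(65): voice 1 is free -> assigned | voices=[66 65 -]
Op 5: note_on(75): voice 2 is free -> assigned | voices=[66 65 75]
Op 6: note_on(63): all voices busy, STEAL voice 0 (pitch 66, oldest) -> assign | voices=[63 65 75]
Op 7: note_on(68): all voices busy, STEAL voice 1 (pitch 65, oldest) -> assign | voices=[63 68 75]
Op 8: note_on(76): all voices busy, STEAL voice 2 (pitch 75, oldest) -> assign | voices=[63 68 76]
Op 9: note_on(74): all voices busy, STEAL voice 0 (pitch 63, oldest) -> assign | voices=[74 68 76]
Op 10: note_on(69): all voices busy, STEAL voice 1 (pitch 68, oldest) -> assign | voices=[74 69 76]
Op 11: note_on(79): all voices busy, STEAL voice 2 (pitch 76, oldest) -> assign | voices=[74 69 79]
Op 12: note_on(81): all voices busy, STEAL voice 0 (pitch 74, oldest) -> assign | voices=[81 69 79]

Answer: 5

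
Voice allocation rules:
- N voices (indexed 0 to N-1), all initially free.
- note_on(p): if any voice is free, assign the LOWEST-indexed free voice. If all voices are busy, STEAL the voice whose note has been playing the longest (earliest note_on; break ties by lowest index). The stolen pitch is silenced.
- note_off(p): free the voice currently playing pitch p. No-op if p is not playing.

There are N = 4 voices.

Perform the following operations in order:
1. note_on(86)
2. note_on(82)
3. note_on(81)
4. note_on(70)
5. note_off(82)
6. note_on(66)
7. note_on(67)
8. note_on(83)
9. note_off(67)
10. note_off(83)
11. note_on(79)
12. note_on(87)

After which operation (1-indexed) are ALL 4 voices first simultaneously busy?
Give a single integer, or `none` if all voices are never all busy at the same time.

Answer: 4

Derivation:
Op 1: note_on(86): voice 0 is free -> assigned | voices=[86 - - -]
Op 2: note_on(82): voice 1 is free -> assigned | voices=[86 82 - -]
Op 3: note_on(81): voice 2 is free -> assigned | voices=[86 82 81 -]
Op 4: note_on(70): voice 3 is free -> assigned | voices=[86 82 81 70]
Op 5: note_off(82): free voice 1 | voices=[86 - 81 70]
Op 6: note_on(66): voice 1 is free -> assigned | voices=[86 66 81 70]
Op 7: note_on(67): all voices busy, STEAL voice 0 (pitch 86, oldest) -> assign | voices=[67 66 81 70]
Op 8: note_on(83): all voices busy, STEAL voice 2 (pitch 81, oldest) -> assign | voices=[67 66 83 70]
Op 9: note_off(67): free voice 0 | voices=[- 66 83 70]
Op 10: note_off(83): free voice 2 | voices=[- 66 - 70]
Op 11: note_on(79): voice 0 is free -> assigned | voices=[79 66 - 70]
Op 12: note_on(87): voice 2 is free -> assigned | voices=[79 66 87 70]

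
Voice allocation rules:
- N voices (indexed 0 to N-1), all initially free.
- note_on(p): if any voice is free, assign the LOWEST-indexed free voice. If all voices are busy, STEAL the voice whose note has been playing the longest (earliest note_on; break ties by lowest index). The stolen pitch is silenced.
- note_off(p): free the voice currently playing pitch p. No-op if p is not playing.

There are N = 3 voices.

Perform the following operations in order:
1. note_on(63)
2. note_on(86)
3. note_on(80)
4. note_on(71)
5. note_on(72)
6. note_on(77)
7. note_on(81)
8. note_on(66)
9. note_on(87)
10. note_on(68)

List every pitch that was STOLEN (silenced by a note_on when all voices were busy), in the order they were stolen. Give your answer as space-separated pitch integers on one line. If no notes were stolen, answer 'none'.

Op 1: note_on(63): voice 0 is free -> assigned | voices=[63 - -]
Op 2: note_on(86): voice 1 is free -> assigned | voices=[63 86 -]
Op 3: note_on(80): voice 2 is free -> assigned | voices=[63 86 80]
Op 4: note_on(71): all voices busy, STEAL voice 0 (pitch 63, oldest) -> assign | voices=[71 86 80]
Op 5: note_on(72): all voices busy, STEAL voice 1 (pitch 86, oldest) -> assign | voices=[71 72 80]
Op 6: note_on(77): all voices busy, STEAL voice 2 (pitch 80, oldest) -> assign | voices=[71 72 77]
Op 7: note_on(81): all voices busy, STEAL voice 0 (pitch 71, oldest) -> assign | voices=[81 72 77]
Op 8: note_on(66): all voices busy, STEAL voice 1 (pitch 72, oldest) -> assign | voices=[81 66 77]
Op 9: note_on(87): all voices busy, STEAL voice 2 (pitch 77, oldest) -> assign | voices=[81 66 87]
Op 10: note_on(68): all voices busy, STEAL voice 0 (pitch 81, oldest) -> assign | voices=[68 66 87]

Answer: 63 86 80 71 72 77 81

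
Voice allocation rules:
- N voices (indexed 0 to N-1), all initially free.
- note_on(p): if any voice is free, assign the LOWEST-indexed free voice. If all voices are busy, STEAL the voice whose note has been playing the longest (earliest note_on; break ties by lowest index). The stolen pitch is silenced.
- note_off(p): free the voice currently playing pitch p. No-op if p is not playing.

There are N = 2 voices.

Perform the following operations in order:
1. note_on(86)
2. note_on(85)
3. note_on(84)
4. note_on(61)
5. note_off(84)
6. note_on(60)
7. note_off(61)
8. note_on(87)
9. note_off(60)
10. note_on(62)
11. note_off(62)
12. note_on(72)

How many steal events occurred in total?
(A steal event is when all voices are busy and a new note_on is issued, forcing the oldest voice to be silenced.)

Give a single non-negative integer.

Answer: 2

Derivation:
Op 1: note_on(86): voice 0 is free -> assigned | voices=[86 -]
Op 2: note_on(85): voice 1 is free -> assigned | voices=[86 85]
Op 3: note_on(84): all voices busy, STEAL voice 0 (pitch 86, oldest) -> assign | voices=[84 85]
Op 4: note_on(61): all voices busy, STEAL voice 1 (pitch 85, oldest) -> assign | voices=[84 61]
Op 5: note_off(84): free voice 0 | voices=[- 61]
Op 6: note_on(60): voice 0 is free -> assigned | voices=[60 61]
Op 7: note_off(61): free voice 1 | voices=[60 -]
Op 8: note_on(87): voice 1 is free -> assigned | voices=[60 87]
Op 9: note_off(60): free voice 0 | voices=[- 87]
Op 10: note_on(62): voice 0 is free -> assigned | voices=[62 87]
Op 11: note_off(62): free voice 0 | voices=[- 87]
Op 12: note_on(72): voice 0 is free -> assigned | voices=[72 87]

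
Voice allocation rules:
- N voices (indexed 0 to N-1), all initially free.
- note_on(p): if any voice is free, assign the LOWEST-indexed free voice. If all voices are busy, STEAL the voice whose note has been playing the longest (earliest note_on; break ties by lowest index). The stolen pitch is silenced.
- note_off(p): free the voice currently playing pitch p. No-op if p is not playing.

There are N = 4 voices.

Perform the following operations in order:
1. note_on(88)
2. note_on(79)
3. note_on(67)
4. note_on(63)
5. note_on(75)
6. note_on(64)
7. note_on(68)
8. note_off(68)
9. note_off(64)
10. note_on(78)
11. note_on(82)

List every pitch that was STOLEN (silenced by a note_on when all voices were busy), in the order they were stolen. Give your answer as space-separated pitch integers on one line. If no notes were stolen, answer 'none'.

Op 1: note_on(88): voice 0 is free -> assigned | voices=[88 - - -]
Op 2: note_on(79): voice 1 is free -> assigned | voices=[88 79 - -]
Op 3: note_on(67): voice 2 is free -> assigned | voices=[88 79 67 -]
Op 4: note_on(63): voice 3 is free -> assigned | voices=[88 79 67 63]
Op 5: note_on(75): all voices busy, STEAL voice 0 (pitch 88, oldest) -> assign | voices=[75 79 67 63]
Op 6: note_on(64): all voices busy, STEAL voice 1 (pitch 79, oldest) -> assign | voices=[75 64 67 63]
Op 7: note_on(68): all voices busy, STEAL voice 2 (pitch 67, oldest) -> assign | voices=[75 64 68 63]
Op 8: note_off(68): free voice 2 | voices=[75 64 - 63]
Op 9: note_off(64): free voice 1 | voices=[75 - - 63]
Op 10: note_on(78): voice 1 is free -> assigned | voices=[75 78 - 63]
Op 11: note_on(82): voice 2 is free -> assigned | voices=[75 78 82 63]

Answer: 88 79 67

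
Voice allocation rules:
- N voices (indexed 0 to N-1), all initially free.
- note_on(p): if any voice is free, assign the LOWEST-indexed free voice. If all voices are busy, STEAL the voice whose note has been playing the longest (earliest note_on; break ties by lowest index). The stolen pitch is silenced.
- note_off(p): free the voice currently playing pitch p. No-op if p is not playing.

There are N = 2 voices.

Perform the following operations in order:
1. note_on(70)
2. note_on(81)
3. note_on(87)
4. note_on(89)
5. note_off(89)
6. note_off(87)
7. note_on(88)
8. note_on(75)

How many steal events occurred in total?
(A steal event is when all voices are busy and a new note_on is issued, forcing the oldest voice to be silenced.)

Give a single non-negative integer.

Op 1: note_on(70): voice 0 is free -> assigned | voices=[70 -]
Op 2: note_on(81): voice 1 is free -> assigned | voices=[70 81]
Op 3: note_on(87): all voices busy, STEAL voice 0 (pitch 70, oldest) -> assign | voices=[87 81]
Op 4: note_on(89): all voices busy, STEAL voice 1 (pitch 81, oldest) -> assign | voices=[87 89]
Op 5: note_off(89): free voice 1 | voices=[87 -]
Op 6: note_off(87): free voice 0 | voices=[- -]
Op 7: note_on(88): voice 0 is free -> assigned | voices=[88 -]
Op 8: note_on(75): voice 1 is free -> assigned | voices=[88 75]

Answer: 2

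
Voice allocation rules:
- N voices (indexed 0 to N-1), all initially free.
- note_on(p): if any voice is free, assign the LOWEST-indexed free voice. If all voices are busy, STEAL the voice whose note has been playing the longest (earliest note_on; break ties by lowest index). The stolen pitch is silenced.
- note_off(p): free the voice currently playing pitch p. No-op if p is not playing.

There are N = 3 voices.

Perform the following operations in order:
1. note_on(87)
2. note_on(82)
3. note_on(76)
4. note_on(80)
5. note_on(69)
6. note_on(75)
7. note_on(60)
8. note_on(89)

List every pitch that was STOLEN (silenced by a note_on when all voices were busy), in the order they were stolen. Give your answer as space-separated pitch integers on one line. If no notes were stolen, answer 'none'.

Answer: 87 82 76 80 69

Derivation:
Op 1: note_on(87): voice 0 is free -> assigned | voices=[87 - -]
Op 2: note_on(82): voice 1 is free -> assigned | voices=[87 82 -]
Op 3: note_on(76): voice 2 is free -> assigned | voices=[87 82 76]
Op 4: note_on(80): all voices busy, STEAL voice 0 (pitch 87, oldest) -> assign | voices=[80 82 76]
Op 5: note_on(69): all voices busy, STEAL voice 1 (pitch 82, oldest) -> assign | voices=[80 69 76]
Op 6: note_on(75): all voices busy, STEAL voice 2 (pitch 76, oldest) -> assign | voices=[80 69 75]
Op 7: note_on(60): all voices busy, STEAL voice 0 (pitch 80, oldest) -> assign | voices=[60 69 75]
Op 8: note_on(89): all voices busy, STEAL voice 1 (pitch 69, oldest) -> assign | voices=[60 89 75]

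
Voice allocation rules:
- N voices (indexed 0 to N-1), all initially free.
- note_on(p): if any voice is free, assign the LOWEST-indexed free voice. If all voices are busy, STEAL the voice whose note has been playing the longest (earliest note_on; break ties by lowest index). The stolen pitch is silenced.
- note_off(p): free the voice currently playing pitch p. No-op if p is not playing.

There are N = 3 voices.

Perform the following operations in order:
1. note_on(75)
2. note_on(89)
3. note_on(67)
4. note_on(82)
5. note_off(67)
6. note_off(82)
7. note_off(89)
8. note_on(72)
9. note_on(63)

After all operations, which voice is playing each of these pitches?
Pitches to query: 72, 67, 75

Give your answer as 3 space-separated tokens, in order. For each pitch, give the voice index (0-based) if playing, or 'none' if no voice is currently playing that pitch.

Op 1: note_on(75): voice 0 is free -> assigned | voices=[75 - -]
Op 2: note_on(89): voice 1 is free -> assigned | voices=[75 89 -]
Op 3: note_on(67): voice 2 is free -> assigned | voices=[75 89 67]
Op 4: note_on(82): all voices busy, STEAL voice 0 (pitch 75, oldest) -> assign | voices=[82 89 67]
Op 5: note_off(67): free voice 2 | voices=[82 89 -]
Op 6: note_off(82): free voice 0 | voices=[- 89 -]
Op 7: note_off(89): free voice 1 | voices=[- - -]
Op 8: note_on(72): voice 0 is free -> assigned | voices=[72 - -]
Op 9: note_on(63): voice 1 is free -> assigned | voices=[72 63 -]

Answer: 0 none none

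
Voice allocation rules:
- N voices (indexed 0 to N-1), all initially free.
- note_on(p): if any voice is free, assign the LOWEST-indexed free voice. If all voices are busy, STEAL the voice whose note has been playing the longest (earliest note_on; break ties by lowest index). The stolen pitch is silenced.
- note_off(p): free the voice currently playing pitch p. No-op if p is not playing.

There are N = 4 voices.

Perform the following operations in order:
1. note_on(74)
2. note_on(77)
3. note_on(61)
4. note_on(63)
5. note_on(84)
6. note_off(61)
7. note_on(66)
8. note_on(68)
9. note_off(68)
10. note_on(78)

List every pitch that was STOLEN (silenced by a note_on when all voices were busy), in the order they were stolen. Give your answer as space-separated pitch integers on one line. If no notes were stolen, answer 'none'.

Op 1: note_on(74): voice 0 is free -> assigned | voices=[74 - - -]
Op 2: note_on(77): voice 1 is free -> assigned | voices=[74 77 - -]
Op 3: note_on(61): voice 2 is free -> assigned | voices=[74 77 61 -]
Op 4: note_on(63): voice 3 is free -> assigned | voices=[74 77 61 63]
Op 5: note_on(84): all voices busy, STEAL voice 0 (pitch 74, oldest) -> assign | voices=[84 77 61 63]
Op 6: note_off(61): free voice 2 | voices=[84 77 - 63]
Op 7: note_on(66): voice 2 is free -> assigned | voices=[84 77 66 63]
Op 8: note_on(68): all voices busy, STEAL voice 1 (pitch 77, oldest) -> assign | voices=[84 68 66 63]
Op 9: note_off(68): free voice 1 | voices=[84 - 66 63]
Op 10: note_on(78): voice 1 is free -> assigned | voices=[84 78 66 63]

Answer: 74 77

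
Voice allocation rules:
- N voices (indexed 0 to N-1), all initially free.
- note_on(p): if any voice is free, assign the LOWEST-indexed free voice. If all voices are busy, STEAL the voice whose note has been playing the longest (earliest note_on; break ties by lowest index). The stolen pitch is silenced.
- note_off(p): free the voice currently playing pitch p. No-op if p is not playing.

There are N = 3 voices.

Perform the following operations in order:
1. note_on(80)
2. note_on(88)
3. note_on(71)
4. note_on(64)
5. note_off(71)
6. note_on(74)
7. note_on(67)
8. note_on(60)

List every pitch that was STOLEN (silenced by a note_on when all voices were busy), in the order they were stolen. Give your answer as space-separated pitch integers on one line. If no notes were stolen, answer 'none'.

Answer: 80 88 64

Derivation:
Op 1: note_on(80): voice 0 is free -> assigned | voices=[80 - -]
Op 2: note_on(88): voice 1 is free -> assigned | voices=[80 88 -]
Op 3: note_on(71): voice 2 is free -> assigned | voices=[80 88 71]
Op 4: note_on(64): all voices busy, STEAL voice 0 (pitch 80, oldest) -> assign | voices=[64 88 71]
Op 5: note_off(71): free voice 2 | voices=[64 88 -]
Op 6: note_on(74): voice 2 is free -> assigned | voices=[64 88 74]
Op 7: note_on(67): all voices busy, STEAL voice 1 (pitch 88, oldest) -> assign | voices=[64 67 74]
Op 8: note_on(60): all voices busy, STEAL voice 0 (pitch 64, oldest) -> assign | voices=[60 67 74]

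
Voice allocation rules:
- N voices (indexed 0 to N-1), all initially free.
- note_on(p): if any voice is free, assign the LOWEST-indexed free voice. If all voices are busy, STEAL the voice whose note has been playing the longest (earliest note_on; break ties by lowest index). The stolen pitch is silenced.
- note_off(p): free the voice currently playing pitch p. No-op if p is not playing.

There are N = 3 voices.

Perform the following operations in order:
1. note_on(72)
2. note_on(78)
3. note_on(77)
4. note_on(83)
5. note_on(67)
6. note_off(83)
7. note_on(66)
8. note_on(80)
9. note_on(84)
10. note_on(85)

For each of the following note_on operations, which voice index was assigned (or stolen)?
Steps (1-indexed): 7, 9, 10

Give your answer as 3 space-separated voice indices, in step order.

Answer: 0 1 0

Derivation:
Op 1: note_on(72): voice 0 is free -> assigned | voices=[72 - -]
Op 2: note_on(78): voice 1 is free -> assigned | voices=[72 78 -]
Op 3: note_on(77): voice 2 is free -> assigned | voices=[72 78 77]
Op 4: note_on(83): all voices busy, STEAL voice 0 (pitch 72, oldest) -> assign | voices=[83 78 77]
Op 5: note_on(67): all voices busy, STEAL voice 1 (pitch 78, oldest) -> assign | voices=[83 67 77]
Op 6: note_off(83): free voice 0 | voices=[- 67 77]
Op 7: note_on(66): voice 0 is free -> assigned | voices=[66 67 77]
Op 8: note_on(80): all voices busy, STEAL voice 2 (pitch 77, oldest) -> assign | voices=[66 67 80]
Op 9: note_on(84): all voices busy, STEAL voice 1 (pitch 67, oldest) -> assign | voices=[66 84 80]
Op 10: note_on(85): all voices busy, STEAL voice 0 (pitch 66, oldest) -> assign | voices=[85 84 80]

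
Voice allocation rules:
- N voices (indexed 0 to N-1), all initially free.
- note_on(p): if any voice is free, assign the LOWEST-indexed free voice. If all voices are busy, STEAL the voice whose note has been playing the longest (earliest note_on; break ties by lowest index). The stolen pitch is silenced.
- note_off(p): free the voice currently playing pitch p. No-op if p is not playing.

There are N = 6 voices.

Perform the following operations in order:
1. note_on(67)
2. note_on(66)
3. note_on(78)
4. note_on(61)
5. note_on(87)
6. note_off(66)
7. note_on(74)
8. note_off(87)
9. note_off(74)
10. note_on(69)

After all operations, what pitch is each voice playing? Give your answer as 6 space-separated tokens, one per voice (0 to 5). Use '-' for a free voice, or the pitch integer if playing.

Op 1: note_on(67): voice 0 is free -> assigned | voices=[67 - - - - -]
Op 2: note_on(66): voice 1 is free -> assigned | voices=[67 66 - - - -]
Op 3: note_on(78): voice 2 is free -> assigned | voices=[67 66 78 - - -]
Op 4: note_on(61): voice 3 is free -> assigned | voices=[67 66 78 61 - -]
Op 5: note_on(87): voice 4 is free -> assigned | voices=[67 66 78 61 87 -]
Op 6: note_off(66): free voice 1 | voices=[67 - 78 61 87 -]
Op 7: note_on(74): voice 1 is free -> assigned | voices=[67 74 78 61 87 -]
Op 8: note_off(87): free voice 4 | voices=[67 74 78 61 - -]
Op 9: note_off(74): free voice 1 | voices=[67 - 78 61 - -]
Op 10: note_on(69): voice 1 is free -> assigned | voices=[67 69 78 61 - -]

Answer: 67 69 78 61 - -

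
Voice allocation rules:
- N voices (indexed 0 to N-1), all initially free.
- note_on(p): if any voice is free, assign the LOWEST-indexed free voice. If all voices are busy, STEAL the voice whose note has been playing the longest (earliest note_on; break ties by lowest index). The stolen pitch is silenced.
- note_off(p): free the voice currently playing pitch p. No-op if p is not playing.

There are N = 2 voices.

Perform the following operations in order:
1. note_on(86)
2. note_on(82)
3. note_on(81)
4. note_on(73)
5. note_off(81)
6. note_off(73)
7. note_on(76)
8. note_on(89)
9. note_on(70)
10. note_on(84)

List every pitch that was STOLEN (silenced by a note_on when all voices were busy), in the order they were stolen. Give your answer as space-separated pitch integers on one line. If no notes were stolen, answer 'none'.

Op 1: note_on(86): voice 0 is free -> assigned | voices=[86 -]
Op 2: note_on(82): voice 1 is free -> assigned | voices=[86 82]
Op 3: note_on(81): all voices busy, STEAL voice 0 (pitch 86, oldest) -> assign | voices=[81 82]
Op 4: note_on(73): all voices busy, STEAL voice 1 (pitch 82, oldest) -> assign | voices=[81 73]
Op 5: note_off(81): free voice 0 | voices=[- 73]
Op 6: note_off(73): free voice 1 | voices=[- -]
Op 7: note_on(76): voice 0 is free -> assigned | voices=[76 -]
Op 8: note_on(89): voice 1 is free -> assigned | voices=[76 89]
Op 9: note_on(70): all voices busy, STEAL voice 0 (pitch 76, oldest) -> assign | voices=[70 89]
Op 10: note_on(84): all voices busy, STEAL voice 1 (pitch 89, oldest) -> assign | voices=[70 84]

Answer: 86 82 76 89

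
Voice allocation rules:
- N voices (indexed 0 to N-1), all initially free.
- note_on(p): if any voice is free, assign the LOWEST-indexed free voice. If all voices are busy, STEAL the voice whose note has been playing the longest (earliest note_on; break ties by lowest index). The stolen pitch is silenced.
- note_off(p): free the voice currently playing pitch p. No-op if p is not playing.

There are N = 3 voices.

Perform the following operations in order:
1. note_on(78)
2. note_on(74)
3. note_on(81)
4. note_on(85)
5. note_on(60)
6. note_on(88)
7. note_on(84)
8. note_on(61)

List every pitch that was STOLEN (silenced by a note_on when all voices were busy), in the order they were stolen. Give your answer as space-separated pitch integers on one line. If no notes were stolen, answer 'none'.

Op 1: note_on(78): voice 0 is free -> assigned | voices=[78 - -]
Op 2: note_on(74): voice 1 is free -> assigned | voices=[78 74 -]
Op 3: note_on(81): voice 2 is free -> assigned | voices=[78 74 81]
Op 4: note_on(85): all voices busy, STEAL voice 0 (pitch 78, oldest) -> assign | voices=[85 74 81]
Op 5: note_on(60): all voices busy, STEAL voice 1 (pitch 74, oldest) -> assign | voices=[85 60 81]
Op 6: note_on(88): all voices busy, STEAL voice 2 (pitch 81, oldest) -> assign | voices=[85 60 88]
Op 7: note_on(84): all voices busy, STEAL voice 0 (pitch 85, oldest) -> assign | voices=[84 60 88]
Op 8: note_on(61): all voices busy, STEAL voice 1 (pitch 60, oldest) -> assign | voices=[84 61 88]

Answer: 78 74 81 85 60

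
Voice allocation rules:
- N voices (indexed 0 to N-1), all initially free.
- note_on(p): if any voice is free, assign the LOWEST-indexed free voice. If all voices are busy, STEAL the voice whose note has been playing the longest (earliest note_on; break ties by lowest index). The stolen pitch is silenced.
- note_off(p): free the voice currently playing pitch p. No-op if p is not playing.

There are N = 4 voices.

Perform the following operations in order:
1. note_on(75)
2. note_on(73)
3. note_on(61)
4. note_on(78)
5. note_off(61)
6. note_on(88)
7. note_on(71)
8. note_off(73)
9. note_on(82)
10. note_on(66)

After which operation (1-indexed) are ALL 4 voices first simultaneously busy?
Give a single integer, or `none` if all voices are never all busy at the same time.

Op 1: note_on(75): voice 0 is free -> assigned | voices=[75 - - -]
Op 2: note_on(73): voice 1 is free -> assigned | voices=[75 73 - -]
Op 3: note_on(61): voice 2 is free -> assigned | voices=[75 73 61 -]
Op 4: note_on(78): voice 3 is free -> assigned | voices=[75 73 61 78]
Op 5: note_off(61): free voice 2 | voices=[75 73 - 78]
Op 6: note_on(88): voice 2 is free -> assigned | voices=[75 73 88 78]
Op 7: note_on(71): all voices busy, STEAL voice 0 (pitch 75, oldest) -> assign | voices=[71 73 88 78]
Op 8: note_off(73): free voice 1 | voices=[71 - 88 78]
Op 9: note_on(82): voice 1 is free -> assigned | voices=[71 82 88 78]
Op 10: note_on(66): all voices busy, STEAL voice 3 (pitch 78, oldest) -> assign | voices=[71 82 88 66]

Answer: 4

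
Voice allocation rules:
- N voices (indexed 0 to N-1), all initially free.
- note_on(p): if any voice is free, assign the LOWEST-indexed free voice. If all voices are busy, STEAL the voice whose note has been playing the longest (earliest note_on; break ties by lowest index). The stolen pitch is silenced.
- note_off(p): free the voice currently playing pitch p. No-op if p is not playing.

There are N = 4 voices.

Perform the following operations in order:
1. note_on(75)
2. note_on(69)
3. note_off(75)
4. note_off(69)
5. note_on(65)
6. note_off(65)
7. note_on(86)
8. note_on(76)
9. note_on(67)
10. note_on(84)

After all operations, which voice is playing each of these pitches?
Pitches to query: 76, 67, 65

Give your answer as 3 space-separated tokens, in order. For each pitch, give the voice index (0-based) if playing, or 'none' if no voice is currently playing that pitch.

Answer: 1 2 none

Derivation:
Op 1: note_on(75): voice 0 is free -> assigned | voices=[75 - - -]
Op 2: note_on(69): voice 1 is free -> assigned | voices=[75 69 - -]
Op 3: note_off(75): free voice 0 | voices=[- 69 - -]
Op 4: note_off(69): free voice 1 | voices=[- - - -]
Op 5: note_on(65): voice 0 is free -> assigned | voices=[65 - - -]
Op 6: note_off(65): free voice 0 | voices=[- - - -]
Op 7: note_on(86): voice 0 is free -> assigned | voices=[86 - - -]
Op 8: note_on(76): voice 1 is free -> assigned | voices=[86 76 - -]
Op 9: note_on(67): voice 2 is free -> assigned | voices=[86 76 67 -]
Op 10: note_on(84): voice 3 is free -> assigned | voices=[86 76 67 84]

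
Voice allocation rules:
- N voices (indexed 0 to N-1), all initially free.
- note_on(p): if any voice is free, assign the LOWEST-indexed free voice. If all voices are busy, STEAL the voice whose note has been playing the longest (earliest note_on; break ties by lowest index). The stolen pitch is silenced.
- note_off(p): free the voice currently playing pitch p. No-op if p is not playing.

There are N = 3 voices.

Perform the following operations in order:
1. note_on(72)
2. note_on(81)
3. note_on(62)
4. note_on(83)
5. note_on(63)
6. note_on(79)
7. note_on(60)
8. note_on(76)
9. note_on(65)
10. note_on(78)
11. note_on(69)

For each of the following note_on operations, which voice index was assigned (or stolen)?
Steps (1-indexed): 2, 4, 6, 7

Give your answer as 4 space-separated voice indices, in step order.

Answer: 1 0 2 0

Derivation:
Op 1: note_on(72): voice 0 is free -> assigned | voices=[72 - -]
Op 2: note_on(81): voice 1 is free -> assigned | voices=[72 81 -]
Op 3: note_on(62): voice 2 is free -> assigned | voices=[72 81 62]
Op 4: note_on(83): all voices busy, STEAL voice 0 (pitch 72, oldest) -> assign | voices=[83 81 62]
Op 5: note_on(63): all voices busy, STEAL voice 1 (pitch 81, oldest) -> assign | voices=[83 63 62]
Op 6: note_on(79): all voices busy, STEAL voice 2 (pitch 62, oldest) -> assign | voices=[83 63 79]
Op 7: note_on(60): all voices busy, STEAL voice 0 (pitch 83, oldest) -> assign | voices=[60 63 79]
Op 8: note_on(76): all voices busy, STEAL voice 1 (pitch 63, oldest) -> assign | voices=[60 76 79]
Op 9: note_on(65): all voices busy, STEAL voice 2 (pitch 79, oldest) -> assign | voices=[60 76 65]
Op 10: note_on(78): all voices busy, STEAL voice 0 (pitch 60, oldest) -> assign | voices=[78 76 65]
Op 11: note_on(69): all voices busy, STEAL voice 1 (pitch 76, oldest) -> assign | voices=[78 69 65]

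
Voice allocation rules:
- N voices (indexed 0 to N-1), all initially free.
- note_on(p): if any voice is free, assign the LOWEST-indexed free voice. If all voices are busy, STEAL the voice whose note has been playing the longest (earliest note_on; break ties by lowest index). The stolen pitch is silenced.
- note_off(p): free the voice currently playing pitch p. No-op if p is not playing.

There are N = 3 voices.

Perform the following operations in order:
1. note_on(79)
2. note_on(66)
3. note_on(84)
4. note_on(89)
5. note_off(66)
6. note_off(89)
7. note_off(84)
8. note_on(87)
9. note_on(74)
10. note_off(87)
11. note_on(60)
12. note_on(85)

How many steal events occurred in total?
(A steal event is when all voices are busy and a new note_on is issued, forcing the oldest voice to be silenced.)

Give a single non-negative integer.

Answer: 1

Derivation:
Op 1: note_on(79): voice 0 is free -> assigned | voices=[79 - -]
Op 2: note_on(66): voice 1 is free -> assigned | voices=[79 66 -]
Op 3: note_on(84): voice 2 is free -> assigned | voices=[79 66 84]
Op 4: note_on(89): all voices busy, STEAL voice 0 (pitch 79, oldest) -> assign | voices=[89 66 84]
Op 5: note_off(66): free voice 1 | voices=[89 - 84]
Op 6: note_off(89): free voice 0 | voices=[- - 84]
Op 7: note_off(84): free voice 2 | voices=[- - -]
Op 8: note_on(87): voice 0 is free -> assigned | voices=[87 - -]
Op 9: note_on(74): voice 1 is free -> assigned | voices=[87 74 -]
Op 10: note_off(87): free voice 0 | voices=[- 74 -]
Op 11: note_on(60): voice 0 is free -> assigned | voices=[60 74 -]
Op 12: note_on(85): voice 2 is free -> assigned | voices=[60 74 85]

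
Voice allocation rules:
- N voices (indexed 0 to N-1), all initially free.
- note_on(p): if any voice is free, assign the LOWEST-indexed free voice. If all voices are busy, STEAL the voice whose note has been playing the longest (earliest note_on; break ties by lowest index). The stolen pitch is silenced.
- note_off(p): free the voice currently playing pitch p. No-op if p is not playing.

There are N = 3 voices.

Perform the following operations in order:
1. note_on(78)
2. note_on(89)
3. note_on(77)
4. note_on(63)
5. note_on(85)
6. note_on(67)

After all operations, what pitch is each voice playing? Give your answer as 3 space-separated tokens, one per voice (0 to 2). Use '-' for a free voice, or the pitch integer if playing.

Answer: 63 85 67

Derivation:
Op 1: note_on(78): voice 0 is free -> assigned | voices=[78 - -]
Op 2: note_on(89): voice 1 is free -> assigned | voices=[78 89 -]
Op 3: note_on(77): voice 2 is free -> assigned | voices=[78 89 77]
Op 4: note_on(63): all voices busy, STEAL voice 0 (pitch 78, oldest) -> assign | voices=[63 89 77]
Op 5: note_on(85): all voices busy, STEAL voice 1 (pitch 89, oldest) -> assign | voices=[63 85 77]
Op 6: note_on(67): all voices busy, STEAL voice 2 (pitch 77, oldest) -> assign | voices=[63 85 67]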